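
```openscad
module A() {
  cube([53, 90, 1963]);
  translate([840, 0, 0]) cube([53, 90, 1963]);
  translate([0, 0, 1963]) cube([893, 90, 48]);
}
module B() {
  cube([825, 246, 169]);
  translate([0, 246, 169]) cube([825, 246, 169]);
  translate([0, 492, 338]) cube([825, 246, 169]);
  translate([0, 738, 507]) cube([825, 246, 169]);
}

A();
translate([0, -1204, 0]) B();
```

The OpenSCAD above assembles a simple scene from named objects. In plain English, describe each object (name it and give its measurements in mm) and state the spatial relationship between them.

A is a rectangular door frame: two vertical jambs of 53×90 mm section, 1963 mm tall, with a clear opening 787 mm wide between their inner faces. A header 48 mm tall and 90 mm deep lies on top of the jambs and spans the full outside width.

B is a run of 4 identical solid stair steps. Each tread is 825×246 mm and each step block is 169 mm high. Step 1 rests on the floor; step k is offset from step 1 by (k−1)×246 mm in y and (k−1)×169 mm in z.

The staircase is on the floor beside the door frame on its −y side.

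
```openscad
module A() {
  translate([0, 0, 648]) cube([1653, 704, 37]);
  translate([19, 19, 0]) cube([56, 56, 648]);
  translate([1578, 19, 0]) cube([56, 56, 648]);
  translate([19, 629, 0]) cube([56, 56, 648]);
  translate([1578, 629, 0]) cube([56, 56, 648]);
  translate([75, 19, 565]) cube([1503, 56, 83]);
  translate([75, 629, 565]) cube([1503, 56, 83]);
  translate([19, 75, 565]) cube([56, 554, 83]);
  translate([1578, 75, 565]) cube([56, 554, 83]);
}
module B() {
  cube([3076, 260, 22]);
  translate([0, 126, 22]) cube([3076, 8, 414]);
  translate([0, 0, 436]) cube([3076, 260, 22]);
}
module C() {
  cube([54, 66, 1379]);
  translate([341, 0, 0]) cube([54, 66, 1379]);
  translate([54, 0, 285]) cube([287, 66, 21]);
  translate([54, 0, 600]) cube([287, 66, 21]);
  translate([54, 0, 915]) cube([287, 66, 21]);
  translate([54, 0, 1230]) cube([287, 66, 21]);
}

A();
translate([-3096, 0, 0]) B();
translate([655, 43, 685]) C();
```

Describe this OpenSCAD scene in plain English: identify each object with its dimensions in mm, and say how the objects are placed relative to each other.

A is a table with a 1653×704 mm rectangular top, 37 mm thick, top surface at z = 685 mm, supported by four 56×56 mm square legs, each inset 19 mm from the nearest pair of top edges, running from the floor. Four apron rails, 56 mm thick and 83 mm tall, run between adjacent legs with their top edges flush with the underside of the top and their outer faces flush with the legs' outer faces.

B is an I-beam lying along x, 3076 mm long. Overall section height 458 mm. Two flanges 260 mm wide (y) and 22 mm thick, one on the floor and one at the top; a web 8 mm thick runs between them, centred on the flange width.

C is a wooden ladder with two side rails of 54×66 mm section and 1379 mm height, set 395 mm apart overall. Between them run 4 rectangular rungs (66 mm deep, 21 mm thick), front faces flush with the rails' −y face. The bottom of the first rung is 285 mm above the floor and each subsequent rung is 315 mm higher than the one below.

The I-beam is on the floor beside the table on its −x side. The ladder is on top of the table.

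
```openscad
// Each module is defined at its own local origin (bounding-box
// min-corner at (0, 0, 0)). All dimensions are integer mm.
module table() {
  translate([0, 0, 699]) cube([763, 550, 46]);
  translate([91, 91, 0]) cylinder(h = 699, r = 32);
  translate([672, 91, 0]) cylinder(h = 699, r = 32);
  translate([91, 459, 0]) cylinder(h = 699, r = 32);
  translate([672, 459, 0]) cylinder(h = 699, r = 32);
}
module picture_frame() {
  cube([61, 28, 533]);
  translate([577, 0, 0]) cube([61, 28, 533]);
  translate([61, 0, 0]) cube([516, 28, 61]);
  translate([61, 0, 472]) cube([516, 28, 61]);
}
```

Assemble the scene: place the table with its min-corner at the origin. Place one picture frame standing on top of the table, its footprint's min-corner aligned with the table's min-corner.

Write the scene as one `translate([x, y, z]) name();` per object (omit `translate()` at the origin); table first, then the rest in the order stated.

table();
translate([0, 0, 745]) picture_frame();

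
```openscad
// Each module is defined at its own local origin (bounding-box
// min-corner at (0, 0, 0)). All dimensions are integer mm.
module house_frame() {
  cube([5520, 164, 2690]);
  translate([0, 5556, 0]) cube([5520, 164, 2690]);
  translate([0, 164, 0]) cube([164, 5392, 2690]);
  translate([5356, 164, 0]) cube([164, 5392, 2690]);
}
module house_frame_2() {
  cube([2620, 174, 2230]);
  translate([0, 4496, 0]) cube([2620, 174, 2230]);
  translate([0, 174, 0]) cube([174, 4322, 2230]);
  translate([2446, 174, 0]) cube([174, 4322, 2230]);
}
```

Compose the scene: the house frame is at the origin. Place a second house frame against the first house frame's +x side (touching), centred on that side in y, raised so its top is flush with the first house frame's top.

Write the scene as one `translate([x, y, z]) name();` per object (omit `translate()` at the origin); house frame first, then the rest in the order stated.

house_frame();
translate([5520, 525, 460]) house_frame_2();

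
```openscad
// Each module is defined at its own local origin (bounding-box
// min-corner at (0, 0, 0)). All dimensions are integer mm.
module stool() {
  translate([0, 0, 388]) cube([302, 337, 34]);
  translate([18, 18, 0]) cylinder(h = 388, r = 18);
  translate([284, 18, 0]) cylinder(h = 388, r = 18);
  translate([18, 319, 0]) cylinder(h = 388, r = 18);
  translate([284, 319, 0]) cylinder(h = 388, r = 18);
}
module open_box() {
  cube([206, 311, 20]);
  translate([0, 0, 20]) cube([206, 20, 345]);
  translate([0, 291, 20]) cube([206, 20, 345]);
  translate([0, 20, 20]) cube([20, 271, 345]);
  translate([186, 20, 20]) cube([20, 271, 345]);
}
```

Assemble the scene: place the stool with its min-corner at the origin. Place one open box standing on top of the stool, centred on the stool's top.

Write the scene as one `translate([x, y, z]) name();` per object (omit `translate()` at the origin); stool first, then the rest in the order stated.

stool();
translate([48, 13, 422]) open_box();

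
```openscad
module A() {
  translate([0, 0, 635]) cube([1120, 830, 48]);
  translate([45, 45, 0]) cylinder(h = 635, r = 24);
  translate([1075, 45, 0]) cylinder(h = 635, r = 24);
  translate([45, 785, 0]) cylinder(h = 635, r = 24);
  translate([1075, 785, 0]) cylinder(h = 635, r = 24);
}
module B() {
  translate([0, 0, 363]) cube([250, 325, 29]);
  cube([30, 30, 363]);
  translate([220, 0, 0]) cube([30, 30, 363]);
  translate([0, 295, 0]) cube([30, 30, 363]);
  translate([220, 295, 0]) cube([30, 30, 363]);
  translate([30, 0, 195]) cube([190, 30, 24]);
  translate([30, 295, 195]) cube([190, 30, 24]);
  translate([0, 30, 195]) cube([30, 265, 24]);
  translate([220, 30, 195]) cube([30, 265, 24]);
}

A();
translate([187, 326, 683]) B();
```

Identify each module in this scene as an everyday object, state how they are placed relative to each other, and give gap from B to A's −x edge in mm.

A is a table. B is a stool. The stool is on top of the table. The gap from the stool to the table's −x edge is 187 mm.

The stool's min-x is at 187; the table's min-x is 0; gap = 187 mm.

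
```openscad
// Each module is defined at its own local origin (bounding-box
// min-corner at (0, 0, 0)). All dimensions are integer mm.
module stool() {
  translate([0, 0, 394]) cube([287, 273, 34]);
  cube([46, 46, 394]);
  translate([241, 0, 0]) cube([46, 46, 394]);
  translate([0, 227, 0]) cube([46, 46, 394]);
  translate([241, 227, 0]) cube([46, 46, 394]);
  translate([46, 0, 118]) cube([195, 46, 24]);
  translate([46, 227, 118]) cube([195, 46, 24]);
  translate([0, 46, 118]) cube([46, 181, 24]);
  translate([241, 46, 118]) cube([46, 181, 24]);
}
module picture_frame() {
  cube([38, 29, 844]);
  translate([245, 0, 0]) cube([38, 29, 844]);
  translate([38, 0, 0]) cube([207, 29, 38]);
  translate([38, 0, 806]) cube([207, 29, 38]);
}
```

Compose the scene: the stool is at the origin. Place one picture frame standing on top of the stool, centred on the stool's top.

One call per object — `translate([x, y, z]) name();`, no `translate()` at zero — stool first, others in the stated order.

stool();
translate([2, 122, 428]) picture_frame();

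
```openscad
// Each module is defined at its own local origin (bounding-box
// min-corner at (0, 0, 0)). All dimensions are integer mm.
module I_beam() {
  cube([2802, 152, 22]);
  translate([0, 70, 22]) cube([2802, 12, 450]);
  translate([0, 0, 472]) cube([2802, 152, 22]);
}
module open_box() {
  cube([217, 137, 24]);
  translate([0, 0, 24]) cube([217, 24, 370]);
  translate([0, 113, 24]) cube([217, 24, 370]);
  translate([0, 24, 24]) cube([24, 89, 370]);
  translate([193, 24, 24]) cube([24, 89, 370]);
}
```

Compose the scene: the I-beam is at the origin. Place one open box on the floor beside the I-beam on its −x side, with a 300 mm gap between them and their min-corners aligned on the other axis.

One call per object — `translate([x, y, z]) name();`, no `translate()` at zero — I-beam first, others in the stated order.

I_beam();
translate([-517, 0, 0]) open_box();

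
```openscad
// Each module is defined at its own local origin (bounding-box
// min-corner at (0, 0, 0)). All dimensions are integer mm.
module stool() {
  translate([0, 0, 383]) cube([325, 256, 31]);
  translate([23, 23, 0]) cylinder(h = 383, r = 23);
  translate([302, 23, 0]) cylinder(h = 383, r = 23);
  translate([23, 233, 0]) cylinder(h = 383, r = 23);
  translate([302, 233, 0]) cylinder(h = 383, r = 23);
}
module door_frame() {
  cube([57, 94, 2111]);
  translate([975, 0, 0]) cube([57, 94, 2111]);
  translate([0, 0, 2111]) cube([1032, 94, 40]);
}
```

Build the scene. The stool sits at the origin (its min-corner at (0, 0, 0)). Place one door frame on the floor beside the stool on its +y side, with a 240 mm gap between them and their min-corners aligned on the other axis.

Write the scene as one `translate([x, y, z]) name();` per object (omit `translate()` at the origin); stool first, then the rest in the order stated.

stool();
translate([0, 496, 0]) door_frame();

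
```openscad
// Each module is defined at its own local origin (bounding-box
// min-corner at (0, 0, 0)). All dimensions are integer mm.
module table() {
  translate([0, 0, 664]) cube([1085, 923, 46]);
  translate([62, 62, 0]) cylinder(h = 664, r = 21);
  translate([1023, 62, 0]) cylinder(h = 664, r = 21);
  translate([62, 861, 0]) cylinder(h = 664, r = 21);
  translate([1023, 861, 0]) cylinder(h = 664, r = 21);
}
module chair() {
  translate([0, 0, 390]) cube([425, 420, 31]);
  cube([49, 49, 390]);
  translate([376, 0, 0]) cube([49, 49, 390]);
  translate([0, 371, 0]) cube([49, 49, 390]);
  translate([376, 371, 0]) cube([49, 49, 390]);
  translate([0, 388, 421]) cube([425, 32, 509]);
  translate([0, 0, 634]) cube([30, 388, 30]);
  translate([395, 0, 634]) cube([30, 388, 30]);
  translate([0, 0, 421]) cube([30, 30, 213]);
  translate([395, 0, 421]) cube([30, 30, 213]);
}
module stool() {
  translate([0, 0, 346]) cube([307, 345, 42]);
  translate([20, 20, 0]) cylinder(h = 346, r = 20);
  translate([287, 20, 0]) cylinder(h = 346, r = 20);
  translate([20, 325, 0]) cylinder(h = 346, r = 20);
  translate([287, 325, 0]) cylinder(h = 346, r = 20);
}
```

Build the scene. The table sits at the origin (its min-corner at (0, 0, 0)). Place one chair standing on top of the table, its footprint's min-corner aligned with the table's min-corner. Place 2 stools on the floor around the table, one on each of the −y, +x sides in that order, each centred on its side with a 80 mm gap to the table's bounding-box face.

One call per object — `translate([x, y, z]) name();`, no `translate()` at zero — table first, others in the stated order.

table();
translate([0, 0, 710]) chair();
translate([389, -425, 0]) stool();
translate([1165, 289, 0]) stool();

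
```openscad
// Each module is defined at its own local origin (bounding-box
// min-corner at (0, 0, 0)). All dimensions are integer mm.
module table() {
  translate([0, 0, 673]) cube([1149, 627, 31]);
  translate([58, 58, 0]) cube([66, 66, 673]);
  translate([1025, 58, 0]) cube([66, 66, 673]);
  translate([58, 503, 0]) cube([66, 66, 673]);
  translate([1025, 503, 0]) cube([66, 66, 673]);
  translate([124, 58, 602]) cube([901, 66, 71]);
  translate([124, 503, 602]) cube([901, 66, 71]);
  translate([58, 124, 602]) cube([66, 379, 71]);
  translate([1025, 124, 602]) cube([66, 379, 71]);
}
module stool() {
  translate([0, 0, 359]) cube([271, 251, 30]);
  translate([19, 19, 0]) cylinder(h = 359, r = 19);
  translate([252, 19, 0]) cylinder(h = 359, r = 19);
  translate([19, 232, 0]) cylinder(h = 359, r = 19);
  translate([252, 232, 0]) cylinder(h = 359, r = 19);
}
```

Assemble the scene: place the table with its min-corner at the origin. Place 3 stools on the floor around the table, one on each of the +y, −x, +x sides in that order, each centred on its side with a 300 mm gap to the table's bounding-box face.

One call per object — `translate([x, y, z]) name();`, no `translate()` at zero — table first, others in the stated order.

table();
translate([439, 927, 0]) stool();
translate([-571, 188, 0]) stool();
translate([1449, 188, 0]) stool();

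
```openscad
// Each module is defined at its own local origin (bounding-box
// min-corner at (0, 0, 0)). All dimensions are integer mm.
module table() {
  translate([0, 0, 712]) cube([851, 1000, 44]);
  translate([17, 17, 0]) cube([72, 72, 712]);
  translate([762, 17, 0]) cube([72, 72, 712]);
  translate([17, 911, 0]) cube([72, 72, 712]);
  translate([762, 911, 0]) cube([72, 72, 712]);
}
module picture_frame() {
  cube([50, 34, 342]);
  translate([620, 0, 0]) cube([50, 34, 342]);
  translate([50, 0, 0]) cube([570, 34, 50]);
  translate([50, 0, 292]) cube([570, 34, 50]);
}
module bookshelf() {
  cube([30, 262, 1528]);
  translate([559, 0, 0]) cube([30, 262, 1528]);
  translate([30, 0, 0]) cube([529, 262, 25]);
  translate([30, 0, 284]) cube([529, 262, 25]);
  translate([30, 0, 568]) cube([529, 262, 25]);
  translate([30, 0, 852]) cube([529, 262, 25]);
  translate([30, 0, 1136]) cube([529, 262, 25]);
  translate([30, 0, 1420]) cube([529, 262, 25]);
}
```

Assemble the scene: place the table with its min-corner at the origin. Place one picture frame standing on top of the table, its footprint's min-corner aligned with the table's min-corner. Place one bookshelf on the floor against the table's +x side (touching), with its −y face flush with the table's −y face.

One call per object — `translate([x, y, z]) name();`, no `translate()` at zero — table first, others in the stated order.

table();
translate([0, 0, 756]) picture_frame();
translate([851, 0, 0]) bookshelf();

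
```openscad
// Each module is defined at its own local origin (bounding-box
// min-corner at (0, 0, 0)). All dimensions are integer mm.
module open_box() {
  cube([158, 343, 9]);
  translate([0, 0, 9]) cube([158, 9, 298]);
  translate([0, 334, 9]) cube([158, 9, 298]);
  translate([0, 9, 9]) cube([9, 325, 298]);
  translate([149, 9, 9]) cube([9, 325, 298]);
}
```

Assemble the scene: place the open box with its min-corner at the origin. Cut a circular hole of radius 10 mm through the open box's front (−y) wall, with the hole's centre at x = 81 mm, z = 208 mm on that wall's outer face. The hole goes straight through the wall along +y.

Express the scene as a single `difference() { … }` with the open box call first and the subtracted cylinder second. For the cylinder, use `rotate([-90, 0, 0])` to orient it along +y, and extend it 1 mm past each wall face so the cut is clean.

difference() {
  open_box();
  translate([81, -1, 208]) rotate([-90, 0, 0]) cylinder(h = 11, r = 10);
}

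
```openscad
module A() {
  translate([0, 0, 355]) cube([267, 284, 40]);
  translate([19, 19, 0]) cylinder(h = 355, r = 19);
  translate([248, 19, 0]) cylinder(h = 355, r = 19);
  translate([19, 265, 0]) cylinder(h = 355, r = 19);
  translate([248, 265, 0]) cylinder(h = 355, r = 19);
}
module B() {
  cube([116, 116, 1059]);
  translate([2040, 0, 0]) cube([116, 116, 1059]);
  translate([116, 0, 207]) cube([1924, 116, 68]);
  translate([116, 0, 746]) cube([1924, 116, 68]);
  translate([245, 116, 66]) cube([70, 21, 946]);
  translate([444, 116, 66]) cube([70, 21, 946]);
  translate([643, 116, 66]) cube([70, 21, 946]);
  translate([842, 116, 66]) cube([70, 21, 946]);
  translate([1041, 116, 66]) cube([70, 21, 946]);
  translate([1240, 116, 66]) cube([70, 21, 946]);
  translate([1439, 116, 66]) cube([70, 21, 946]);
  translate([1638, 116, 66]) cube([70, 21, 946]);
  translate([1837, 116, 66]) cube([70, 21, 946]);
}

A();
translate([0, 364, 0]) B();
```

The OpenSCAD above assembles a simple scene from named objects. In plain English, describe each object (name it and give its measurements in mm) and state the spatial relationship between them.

A is a four-legged stool. The seat is a 267×284×40 mm slab whose top surface is at z = 395 mm; four round legs, each 38 mm in diameter, run from the floor (z = 0) to the underside of the seat, each leg's axis is inset half a diameter from the nearest pair of seat edges (so the leg's bounding box is flush with the corner).

B is a fence section. Two 116×116 mm posts, 1059 mm tall, stand on the floor with a clear span of 1924 mm between their inner faces. Two horizontal rails of 116×68 mm section span the gap between the posts with their undersides at z = 207 mm and z = 746 mm, flush with the posts' −y face. 9 pickets, each 70 mm wide, 21 mm thick and 946 mm tall, are fixed to the +y face of the rails with their bottoms at z = 66 mm, evenly spaced across the span with equal gaps (rounded down to the nearest mm) at the −x end and between each pair — any rounding remainder accumulates at the +x end.

The fence section is on the floor beside the stool on its +y side.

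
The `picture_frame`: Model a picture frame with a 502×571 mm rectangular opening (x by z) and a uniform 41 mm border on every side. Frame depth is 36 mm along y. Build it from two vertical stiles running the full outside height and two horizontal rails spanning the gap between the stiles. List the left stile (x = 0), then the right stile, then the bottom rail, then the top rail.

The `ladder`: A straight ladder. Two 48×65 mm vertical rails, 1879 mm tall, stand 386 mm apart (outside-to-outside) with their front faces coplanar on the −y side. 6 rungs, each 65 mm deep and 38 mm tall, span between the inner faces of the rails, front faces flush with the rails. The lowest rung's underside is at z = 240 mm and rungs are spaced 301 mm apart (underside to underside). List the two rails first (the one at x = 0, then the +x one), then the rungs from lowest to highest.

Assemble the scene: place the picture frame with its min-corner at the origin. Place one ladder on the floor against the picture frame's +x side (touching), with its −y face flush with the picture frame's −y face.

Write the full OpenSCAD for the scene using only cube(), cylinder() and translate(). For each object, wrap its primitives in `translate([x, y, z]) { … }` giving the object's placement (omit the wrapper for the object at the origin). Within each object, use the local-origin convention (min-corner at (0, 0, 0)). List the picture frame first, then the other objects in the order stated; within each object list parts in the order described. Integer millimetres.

cube([41, 36, 653]);
translate([543, 0, 0]) cube([41, 36, 653]);
translate([41, 0, 0]) cube([502, 36, 41]);
translate([41, 0, 612]) cube([502, 36, 41]);
translate([584, 0, 0]) {
  cube([48, 65, 1879]);
  translate([338, 0, 0]) cube([48, 65, 1879]);
  translate([48, 0, 240]) cube([290, 65, 38]);
  translate([48, 0, 541]) cube([290, 65, 38]);
  translate([48, 0, 842]) cube([290, 65, 38]);
  translate([48, 0, 1143]) cube([290, 65, 38]);
  translate([48, 0, 1444]) cube([290, 65, 38]);
  translate([48, 0, 1745]) cube([290, 65, 38]);
}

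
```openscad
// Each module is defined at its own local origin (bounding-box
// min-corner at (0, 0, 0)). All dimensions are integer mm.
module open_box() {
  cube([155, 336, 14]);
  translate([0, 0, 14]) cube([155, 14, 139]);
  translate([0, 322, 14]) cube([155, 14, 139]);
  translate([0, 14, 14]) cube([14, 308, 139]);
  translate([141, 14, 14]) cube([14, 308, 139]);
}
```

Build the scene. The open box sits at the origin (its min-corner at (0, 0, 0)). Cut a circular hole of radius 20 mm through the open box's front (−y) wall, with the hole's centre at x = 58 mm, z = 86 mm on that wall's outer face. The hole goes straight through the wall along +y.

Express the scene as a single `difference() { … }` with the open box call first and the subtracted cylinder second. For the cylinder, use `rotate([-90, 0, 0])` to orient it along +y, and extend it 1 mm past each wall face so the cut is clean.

difference() {
  open_box();
  translate([58, -1, 86]) rotate([-90, 0, 0]) cylinder(h = 16, r = 20);
}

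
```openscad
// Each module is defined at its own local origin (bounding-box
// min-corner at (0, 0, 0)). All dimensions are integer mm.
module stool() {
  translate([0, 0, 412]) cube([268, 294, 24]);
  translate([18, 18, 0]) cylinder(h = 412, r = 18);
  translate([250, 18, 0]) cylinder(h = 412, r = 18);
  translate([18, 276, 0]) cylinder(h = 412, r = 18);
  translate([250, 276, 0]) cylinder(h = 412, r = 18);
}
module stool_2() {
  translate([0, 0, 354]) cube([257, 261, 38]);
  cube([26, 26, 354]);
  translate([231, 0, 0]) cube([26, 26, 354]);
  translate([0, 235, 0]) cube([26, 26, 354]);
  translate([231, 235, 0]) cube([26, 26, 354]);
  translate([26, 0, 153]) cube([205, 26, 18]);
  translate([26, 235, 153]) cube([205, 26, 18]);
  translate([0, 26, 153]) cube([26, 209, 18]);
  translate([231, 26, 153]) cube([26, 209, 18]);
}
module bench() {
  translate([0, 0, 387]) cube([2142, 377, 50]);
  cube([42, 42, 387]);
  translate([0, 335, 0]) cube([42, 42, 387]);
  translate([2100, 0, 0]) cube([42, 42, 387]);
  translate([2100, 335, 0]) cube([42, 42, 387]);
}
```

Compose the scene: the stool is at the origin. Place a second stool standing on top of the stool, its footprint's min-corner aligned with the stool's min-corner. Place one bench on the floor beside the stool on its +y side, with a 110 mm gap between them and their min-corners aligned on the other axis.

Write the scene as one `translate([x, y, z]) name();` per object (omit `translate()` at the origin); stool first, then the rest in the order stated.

stool();
translate([0, 0, 436]) stool_2();
translate([0, 404, 0]) bench();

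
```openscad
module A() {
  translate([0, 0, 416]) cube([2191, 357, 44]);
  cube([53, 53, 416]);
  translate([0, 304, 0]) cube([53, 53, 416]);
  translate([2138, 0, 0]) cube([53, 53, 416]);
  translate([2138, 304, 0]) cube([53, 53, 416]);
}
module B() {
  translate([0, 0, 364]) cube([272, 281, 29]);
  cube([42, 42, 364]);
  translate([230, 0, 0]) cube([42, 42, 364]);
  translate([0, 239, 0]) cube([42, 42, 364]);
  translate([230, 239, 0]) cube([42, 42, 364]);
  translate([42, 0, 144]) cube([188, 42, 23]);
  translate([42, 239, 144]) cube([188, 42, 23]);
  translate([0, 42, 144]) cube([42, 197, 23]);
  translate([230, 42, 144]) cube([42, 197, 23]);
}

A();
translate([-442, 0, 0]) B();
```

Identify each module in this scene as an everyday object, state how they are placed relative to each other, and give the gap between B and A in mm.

A is a bench. B is a stool. The stool is on the floor beside the bench on its −x side. The gap between the stool and the bench is 170 mm.

The stool's nearest face is 170 mm from the bench's −x face.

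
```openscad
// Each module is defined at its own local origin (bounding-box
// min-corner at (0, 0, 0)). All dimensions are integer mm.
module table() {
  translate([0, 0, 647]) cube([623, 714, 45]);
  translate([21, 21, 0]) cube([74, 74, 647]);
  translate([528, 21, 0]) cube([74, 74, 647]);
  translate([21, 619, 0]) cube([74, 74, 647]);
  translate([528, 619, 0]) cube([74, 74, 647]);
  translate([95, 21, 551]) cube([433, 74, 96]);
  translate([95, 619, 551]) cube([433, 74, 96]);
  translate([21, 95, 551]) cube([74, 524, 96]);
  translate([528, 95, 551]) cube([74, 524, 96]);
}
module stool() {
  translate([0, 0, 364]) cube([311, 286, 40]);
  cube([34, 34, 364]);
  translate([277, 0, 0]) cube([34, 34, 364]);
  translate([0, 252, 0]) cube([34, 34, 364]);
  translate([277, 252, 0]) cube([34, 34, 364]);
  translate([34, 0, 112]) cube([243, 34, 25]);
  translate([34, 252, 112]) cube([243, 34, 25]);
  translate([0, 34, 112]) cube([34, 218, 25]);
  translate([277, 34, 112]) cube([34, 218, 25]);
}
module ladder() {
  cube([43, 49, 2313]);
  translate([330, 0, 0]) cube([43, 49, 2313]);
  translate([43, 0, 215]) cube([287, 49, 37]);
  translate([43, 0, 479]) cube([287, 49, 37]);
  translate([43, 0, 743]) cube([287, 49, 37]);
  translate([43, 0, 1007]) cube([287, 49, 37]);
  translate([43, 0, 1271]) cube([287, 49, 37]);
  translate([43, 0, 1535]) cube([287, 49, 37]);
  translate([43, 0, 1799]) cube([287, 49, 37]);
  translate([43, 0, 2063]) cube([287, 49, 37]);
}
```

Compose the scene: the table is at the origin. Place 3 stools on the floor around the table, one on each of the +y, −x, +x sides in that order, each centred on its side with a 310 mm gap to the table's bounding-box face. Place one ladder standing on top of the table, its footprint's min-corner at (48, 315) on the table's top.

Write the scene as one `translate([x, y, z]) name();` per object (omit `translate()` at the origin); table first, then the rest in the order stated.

table();
translate([156, 1024, 0]) stool();
translate([-621, 214, 0]) stool();
translate([933, 214, 0]) stool();
translate([48, 315, 692]) ladder();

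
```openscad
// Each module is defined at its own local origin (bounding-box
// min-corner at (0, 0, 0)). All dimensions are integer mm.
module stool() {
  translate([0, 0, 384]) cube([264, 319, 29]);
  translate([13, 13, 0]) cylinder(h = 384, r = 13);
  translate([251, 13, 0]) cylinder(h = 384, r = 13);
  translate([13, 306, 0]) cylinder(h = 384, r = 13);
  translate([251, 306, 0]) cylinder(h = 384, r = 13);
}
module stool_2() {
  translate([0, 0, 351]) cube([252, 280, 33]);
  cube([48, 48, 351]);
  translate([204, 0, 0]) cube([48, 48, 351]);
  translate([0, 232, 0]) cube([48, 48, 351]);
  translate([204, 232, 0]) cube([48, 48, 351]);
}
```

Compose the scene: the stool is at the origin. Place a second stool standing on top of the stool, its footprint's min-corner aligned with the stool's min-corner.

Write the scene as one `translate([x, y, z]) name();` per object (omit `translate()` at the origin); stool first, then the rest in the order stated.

stool();
translate([0, 0, 413]) stool_2();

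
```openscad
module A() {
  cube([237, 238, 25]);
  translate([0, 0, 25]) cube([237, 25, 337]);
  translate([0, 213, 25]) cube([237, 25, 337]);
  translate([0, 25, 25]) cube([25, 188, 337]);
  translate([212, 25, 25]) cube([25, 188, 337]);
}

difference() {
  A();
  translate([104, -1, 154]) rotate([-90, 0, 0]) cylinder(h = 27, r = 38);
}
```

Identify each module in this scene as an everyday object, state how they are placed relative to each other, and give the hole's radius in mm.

A is an open box. The open box has a circular hole through its front wall. The hole's radius is 38 mm.

The subtracted cylinder has r = 38 mm.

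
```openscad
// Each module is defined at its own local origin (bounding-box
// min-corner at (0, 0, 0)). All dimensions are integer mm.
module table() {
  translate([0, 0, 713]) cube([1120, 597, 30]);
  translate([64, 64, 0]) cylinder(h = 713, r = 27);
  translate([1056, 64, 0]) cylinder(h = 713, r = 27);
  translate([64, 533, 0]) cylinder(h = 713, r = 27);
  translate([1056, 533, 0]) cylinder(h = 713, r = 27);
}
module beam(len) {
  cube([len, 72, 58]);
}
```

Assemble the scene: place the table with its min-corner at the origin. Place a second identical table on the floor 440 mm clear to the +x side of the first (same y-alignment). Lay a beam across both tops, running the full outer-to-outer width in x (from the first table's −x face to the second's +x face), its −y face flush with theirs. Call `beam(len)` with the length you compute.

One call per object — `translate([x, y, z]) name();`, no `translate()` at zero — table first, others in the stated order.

table();
translate([1560, 0, 0]) table();
translate([0, 0, 743]) beam(2680);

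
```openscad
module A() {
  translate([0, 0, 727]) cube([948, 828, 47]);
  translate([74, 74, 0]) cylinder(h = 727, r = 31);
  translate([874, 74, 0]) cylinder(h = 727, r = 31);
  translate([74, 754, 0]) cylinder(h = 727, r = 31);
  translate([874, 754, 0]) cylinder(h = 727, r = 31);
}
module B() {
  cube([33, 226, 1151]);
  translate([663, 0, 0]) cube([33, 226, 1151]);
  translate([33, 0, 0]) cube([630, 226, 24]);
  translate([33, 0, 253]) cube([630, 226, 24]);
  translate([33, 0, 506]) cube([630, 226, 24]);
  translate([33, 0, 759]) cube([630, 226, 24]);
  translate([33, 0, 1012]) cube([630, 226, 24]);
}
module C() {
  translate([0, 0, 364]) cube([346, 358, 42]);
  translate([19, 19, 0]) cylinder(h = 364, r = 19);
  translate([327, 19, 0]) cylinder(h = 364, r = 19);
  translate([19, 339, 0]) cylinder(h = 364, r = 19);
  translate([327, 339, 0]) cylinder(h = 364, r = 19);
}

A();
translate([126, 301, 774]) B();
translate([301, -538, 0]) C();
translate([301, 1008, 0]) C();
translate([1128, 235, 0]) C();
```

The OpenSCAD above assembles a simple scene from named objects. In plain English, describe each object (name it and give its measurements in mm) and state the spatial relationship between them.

A is a table with a 948×828 mm rectangular top, 47 mm thick, top surface at z = 774 mm, supported by four round legs of 62 mm diameter, each leg's bounding box inset 43 mm from the nearest pair of top edges, running from the floor.

B is an open bookshelf. Two side panels, each 33 mm thick, 226 mm deep and 1151 mm tall, stand 696 mm apart (outside-to-outside). Between them sit 5 shelves, each 24 mm thick and 226 mm deep, spanning the full gap between the sides. The bottom shelf rests on the floor (its underside at z = 0) and the clear gap between one shelf's top and the next shelf's underside is 229 mm.

C is a four-legged stool. The seat is a 346×358×42 mm slab whose top surface is at z = 406 mm; four round legs, each 38 mm in diameter, run from the floor (z = 0) to the underside of the seat, each leg's axis is inset half a diameter from the nearest pair of seat edges (so the leg's bounding box is flush with the corner).

The bookshelf is on top of the table, centred. Three stools sit around the table at the −y, +y, +x sides.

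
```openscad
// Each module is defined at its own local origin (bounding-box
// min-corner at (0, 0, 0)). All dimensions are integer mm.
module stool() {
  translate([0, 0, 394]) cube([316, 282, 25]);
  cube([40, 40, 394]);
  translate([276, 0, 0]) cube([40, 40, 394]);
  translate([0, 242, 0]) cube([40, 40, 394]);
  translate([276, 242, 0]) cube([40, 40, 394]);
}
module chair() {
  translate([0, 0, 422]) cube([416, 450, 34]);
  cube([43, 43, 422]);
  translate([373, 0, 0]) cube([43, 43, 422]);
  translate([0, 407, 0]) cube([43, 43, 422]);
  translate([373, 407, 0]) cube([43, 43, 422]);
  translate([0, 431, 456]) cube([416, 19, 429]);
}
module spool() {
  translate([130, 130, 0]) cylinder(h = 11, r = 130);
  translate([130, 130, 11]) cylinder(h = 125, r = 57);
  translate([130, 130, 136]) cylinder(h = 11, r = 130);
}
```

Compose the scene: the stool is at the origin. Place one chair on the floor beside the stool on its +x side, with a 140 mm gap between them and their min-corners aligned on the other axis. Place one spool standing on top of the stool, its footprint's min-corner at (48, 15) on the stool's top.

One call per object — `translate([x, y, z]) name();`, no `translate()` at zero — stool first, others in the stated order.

stool();
translate([456, 0, 0]) chair();
translate([48, 15, 419]) spool();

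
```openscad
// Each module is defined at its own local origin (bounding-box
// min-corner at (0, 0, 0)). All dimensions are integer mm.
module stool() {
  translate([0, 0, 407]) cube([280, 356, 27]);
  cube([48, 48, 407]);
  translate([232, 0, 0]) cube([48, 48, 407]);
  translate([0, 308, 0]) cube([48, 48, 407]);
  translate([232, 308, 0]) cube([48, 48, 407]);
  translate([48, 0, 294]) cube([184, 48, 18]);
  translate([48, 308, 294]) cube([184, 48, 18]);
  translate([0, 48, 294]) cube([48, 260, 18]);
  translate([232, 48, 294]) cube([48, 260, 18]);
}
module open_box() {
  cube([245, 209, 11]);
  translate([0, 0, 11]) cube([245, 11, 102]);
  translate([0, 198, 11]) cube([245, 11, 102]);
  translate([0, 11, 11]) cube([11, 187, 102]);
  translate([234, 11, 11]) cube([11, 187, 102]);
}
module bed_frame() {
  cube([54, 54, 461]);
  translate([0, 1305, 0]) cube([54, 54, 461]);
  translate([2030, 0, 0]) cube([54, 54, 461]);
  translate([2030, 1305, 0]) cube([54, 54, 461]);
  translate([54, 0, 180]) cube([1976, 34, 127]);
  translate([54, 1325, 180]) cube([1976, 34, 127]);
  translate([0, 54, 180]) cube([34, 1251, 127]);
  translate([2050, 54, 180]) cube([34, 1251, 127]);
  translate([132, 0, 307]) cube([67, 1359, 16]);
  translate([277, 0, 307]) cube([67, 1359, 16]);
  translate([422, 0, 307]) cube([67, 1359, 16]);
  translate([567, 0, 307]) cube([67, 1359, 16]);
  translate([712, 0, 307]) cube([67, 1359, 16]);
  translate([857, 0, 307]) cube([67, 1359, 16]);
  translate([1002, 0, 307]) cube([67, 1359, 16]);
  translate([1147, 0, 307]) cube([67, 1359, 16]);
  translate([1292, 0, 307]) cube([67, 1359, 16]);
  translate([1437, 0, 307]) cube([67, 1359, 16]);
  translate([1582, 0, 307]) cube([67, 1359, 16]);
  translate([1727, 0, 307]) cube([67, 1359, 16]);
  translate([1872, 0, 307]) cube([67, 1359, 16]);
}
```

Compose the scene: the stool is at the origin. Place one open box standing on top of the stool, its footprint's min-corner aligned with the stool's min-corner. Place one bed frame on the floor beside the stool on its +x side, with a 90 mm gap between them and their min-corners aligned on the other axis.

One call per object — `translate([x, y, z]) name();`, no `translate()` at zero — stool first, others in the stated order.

stool();
translate([0, 0, 434]) open_box();
translate([370, 0, 0]) bed_frame();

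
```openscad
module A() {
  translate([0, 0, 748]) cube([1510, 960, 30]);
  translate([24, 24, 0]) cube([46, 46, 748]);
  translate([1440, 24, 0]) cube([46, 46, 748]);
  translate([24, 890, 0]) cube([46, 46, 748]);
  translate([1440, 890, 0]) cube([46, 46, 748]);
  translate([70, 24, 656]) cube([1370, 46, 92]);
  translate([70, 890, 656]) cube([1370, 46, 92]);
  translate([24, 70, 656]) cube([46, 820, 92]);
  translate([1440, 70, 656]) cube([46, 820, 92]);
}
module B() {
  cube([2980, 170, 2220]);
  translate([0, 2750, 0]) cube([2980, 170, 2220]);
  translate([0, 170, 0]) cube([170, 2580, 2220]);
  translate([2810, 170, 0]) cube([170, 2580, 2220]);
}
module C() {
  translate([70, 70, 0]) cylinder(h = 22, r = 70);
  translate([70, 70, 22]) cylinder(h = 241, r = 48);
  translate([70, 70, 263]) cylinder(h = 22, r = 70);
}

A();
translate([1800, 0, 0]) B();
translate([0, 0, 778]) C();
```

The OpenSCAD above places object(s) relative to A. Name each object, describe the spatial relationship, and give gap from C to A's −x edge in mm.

The spool's min-x is at 0; the table's min-x is 0; gap = 0 mm.

A is a table. B is a house frame. C is a spool. The house frame is on the floor beside the table on its +x side. The spool is on top of the table. The gap from the spool to the table's −x edge is 0 mm.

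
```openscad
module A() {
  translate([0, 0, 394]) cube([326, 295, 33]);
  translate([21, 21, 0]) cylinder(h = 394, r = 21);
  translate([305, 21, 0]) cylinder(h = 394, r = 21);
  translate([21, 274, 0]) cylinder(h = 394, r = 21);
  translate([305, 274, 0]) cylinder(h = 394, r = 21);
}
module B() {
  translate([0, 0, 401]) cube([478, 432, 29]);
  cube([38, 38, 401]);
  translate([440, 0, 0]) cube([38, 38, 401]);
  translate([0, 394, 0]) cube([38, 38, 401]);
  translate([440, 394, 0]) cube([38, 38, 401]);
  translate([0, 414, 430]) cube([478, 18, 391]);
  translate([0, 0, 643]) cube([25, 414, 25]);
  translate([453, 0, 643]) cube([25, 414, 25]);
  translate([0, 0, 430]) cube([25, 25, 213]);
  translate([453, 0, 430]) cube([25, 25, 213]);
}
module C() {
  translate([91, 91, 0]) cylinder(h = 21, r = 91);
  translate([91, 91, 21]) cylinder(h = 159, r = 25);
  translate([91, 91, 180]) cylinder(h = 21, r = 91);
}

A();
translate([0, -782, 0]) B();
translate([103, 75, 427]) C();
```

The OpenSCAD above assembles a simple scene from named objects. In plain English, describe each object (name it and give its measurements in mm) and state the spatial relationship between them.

A is a four-legged stool. The seat is 326×295 mm, 33 mm thick, top at z = 427 mm. It stands on four round legs, each 42 mm in diameter, from z = 0 to the seat underside, each leg's axis is inset half a diameter from the nearest pair of seat edges (so the leg's bounding box is flush with the corner).

B is a chair: 478×432 mm seat, 29 mm thick, top at z = 430 mm, on four 38 mm square corner legs flush with the seat edges. A 18 mm thick backrest slab spans the full seat width, extending 391 mm above the seat top, its back face flush with the seat's +y edge. Two armrests of 25×25 mm section run along each side from the seat's front edge to the front of the backrest, top faces 238 mm above the seat top and outer faces flush with the seat's x-edges; a 25×25 mm post under the front of each armrest stands on the seat at the front corner.

C is a spool: two coaxial disc flanges of radius 91 mm and thickness 21 mm, joined by a core cylinder of radius 25 mm and height 159 mm. The lower flange rests on z = 0 and the three cylinders share a vertical axis.

The chair is on the floor beside the stool on its −y side. The spool is on top of the stool.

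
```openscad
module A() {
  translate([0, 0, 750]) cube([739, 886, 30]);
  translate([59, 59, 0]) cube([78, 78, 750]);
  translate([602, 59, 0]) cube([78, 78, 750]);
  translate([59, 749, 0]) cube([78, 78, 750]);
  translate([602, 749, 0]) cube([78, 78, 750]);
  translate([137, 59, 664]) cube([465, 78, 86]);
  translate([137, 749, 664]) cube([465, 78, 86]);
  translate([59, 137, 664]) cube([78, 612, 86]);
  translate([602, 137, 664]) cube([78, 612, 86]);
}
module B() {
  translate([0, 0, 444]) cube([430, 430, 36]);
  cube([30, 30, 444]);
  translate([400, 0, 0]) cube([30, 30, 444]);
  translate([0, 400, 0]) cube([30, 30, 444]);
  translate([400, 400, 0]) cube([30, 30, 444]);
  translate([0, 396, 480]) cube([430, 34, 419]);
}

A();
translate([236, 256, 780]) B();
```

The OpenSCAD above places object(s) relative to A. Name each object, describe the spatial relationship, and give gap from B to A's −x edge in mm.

A is a table. B is a chair. The chair is on top of the table. The gap from the chair to the table's −x edge is 236 mm.

The chair's min-x is at 236; the table's min-x is 0; gap = 236 mm.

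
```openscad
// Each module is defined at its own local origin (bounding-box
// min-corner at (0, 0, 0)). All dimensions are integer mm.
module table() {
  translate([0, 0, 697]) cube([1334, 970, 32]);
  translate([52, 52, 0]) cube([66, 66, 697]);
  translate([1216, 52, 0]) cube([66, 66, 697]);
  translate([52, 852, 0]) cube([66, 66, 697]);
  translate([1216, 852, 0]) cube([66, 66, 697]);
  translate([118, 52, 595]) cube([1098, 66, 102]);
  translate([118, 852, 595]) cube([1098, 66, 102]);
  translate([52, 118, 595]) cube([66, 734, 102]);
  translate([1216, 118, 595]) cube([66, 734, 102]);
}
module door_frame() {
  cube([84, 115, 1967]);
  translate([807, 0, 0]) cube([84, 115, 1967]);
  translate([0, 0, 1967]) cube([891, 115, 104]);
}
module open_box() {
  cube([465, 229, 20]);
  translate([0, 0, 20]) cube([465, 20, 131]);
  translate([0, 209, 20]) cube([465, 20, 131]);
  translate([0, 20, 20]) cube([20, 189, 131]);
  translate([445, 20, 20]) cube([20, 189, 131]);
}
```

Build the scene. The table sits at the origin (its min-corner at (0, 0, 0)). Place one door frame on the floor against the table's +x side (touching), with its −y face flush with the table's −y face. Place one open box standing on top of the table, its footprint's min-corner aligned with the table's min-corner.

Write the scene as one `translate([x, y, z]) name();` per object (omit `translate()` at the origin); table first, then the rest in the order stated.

table();
translate([1334, 0, 0]) door_frame();
translate([0, 0, 729]) open_box();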